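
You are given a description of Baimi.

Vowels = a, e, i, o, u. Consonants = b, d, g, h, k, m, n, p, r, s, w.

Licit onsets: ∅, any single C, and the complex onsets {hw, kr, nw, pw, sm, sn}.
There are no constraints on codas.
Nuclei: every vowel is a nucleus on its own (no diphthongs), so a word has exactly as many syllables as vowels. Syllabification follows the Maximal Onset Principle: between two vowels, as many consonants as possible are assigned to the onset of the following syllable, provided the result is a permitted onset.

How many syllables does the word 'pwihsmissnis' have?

3

The vowels are i, i, i — 3 nuclei, so 3 syllables.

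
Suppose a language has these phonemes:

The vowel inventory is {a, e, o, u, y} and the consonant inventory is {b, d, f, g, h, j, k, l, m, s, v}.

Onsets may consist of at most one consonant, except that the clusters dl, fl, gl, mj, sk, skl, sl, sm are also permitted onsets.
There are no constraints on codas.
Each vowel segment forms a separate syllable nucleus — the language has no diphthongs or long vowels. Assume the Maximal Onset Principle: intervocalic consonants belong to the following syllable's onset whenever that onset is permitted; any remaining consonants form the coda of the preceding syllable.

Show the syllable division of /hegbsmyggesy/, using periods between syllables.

hegb.smyg.ge.sy

The vowels are e, y, e, y — 4 nuclei, so 4 syllables.
σ1/σ2 boundary: /gbsm/ — longest licit onset from the right is /sm/, leaving /gb/ as coda.
σ2/σ3 boundary: /gg/; trying suffixes from longest down, /g/ is the first permitted one, so coda /g/ | onset /g/.
σ3/σ4 boundary: /s/ → onset of the next syllable (single consonants are always licit onsets).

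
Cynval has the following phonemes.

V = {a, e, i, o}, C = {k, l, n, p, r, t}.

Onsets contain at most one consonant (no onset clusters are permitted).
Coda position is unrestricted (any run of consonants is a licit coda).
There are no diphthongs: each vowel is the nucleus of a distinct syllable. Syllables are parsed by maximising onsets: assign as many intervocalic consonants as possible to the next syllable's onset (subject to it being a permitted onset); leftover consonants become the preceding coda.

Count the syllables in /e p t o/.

Vowels present: e, o; each is a nucleus, giving 2 syllables.

2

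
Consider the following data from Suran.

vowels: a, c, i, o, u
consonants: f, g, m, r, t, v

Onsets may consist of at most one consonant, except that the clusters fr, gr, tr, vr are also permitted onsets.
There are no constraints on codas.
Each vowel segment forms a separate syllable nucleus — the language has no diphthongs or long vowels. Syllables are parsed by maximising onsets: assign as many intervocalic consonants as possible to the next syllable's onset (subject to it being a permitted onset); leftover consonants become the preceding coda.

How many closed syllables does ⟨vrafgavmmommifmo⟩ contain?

Vowels present: a, a, o, i, o; each is a nucleus, giving 5 syllables.
/a…a/ gap (V1→V2): /fg/; trying suffixes from longest down, /g/ is the first permitted one, so coda /f/ | onset /g/.
/a…o/ gap (V2→V3): /vmm/ splits as /vm/ + /m/ (/m/ is the longest suffix that is a licit onset).
/o…i/ gap (V3→V4): /mm/ splits as /m/ + /m/ (/m/ is the longest suffix that is a licit onset).
/i…o/ gap (V4→V5): /fm/ splits as /f/ + /m/ (/m/ is the longest suffix that is a licit onset).
So the parse is vraf.gavm.mom.mif.mo.
Classifying each syllable: /vraf/ (closed), /gavm/ (closed), /mom/ (closed), /mif/ (closed), /mo/ (open).
Closed syllables: 4.

4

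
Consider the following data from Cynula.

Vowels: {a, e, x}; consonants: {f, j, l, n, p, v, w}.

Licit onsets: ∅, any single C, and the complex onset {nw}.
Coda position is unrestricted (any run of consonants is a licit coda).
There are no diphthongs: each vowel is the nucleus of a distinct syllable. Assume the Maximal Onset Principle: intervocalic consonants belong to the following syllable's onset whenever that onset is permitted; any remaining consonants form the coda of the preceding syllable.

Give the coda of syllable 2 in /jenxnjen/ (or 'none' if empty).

n

Nuclei (vowels): e, x, e → 3 syllables.
/e…x/ gap (V1→V2): /n/ → onset of the next syllable (single consonants are always licit onsets).
/x…e/ gap (V2→V3): /nj/ splits as /n/ + /j/ (/j/ is the longest suffix that is a licit onset).
Putting it together: je.nxn.jen.
Syllable 2 is /nxn/: onset /n/, nucleus /x/, coda /n/.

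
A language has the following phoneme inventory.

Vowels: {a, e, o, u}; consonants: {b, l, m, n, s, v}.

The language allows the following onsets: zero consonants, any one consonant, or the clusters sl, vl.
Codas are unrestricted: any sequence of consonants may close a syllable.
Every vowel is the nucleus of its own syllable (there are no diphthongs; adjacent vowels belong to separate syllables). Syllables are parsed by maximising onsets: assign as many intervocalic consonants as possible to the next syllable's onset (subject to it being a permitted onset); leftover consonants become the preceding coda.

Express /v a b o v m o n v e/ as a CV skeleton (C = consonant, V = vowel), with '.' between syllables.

The vowels are a, o, o, e — 4 nuclei, so 4 syllables.
σ1/σ2 boundary: /b/ is a single consonant, so it becomes the next onset.
σ2/σ3 boundary: /vm/ splits as /v/ + /m/ (/m/ is the longest suffix that is a licit onset).
σ3/σ4 boundary: cluster /nv/ — the longest permitted-onset suffix is /v/; onset = /v/, preceding coda = /n/.
Syllabification: va.bov.mon.ve.
Mapping each syllable to C/V: /va/ → CV, /bov/ → CVC, /mon/ → CVC, /ve/ → CV.

CV.CVC.CVC.CV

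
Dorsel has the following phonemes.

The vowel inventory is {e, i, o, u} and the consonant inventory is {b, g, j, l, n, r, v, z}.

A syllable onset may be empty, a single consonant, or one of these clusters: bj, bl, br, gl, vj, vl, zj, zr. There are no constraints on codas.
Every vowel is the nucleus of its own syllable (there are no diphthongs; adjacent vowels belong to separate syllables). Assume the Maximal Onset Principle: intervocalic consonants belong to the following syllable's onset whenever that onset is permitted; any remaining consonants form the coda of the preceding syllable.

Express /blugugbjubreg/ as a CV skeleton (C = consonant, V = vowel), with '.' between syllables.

Vowels present: u, u, u, e; each is a nucleus, giving 4 syllables.
Between /u/ (V1) and /u/ (V2): /g/ → onset of the next syllable (single consonants are always licit onsets).
Between /u/ (V2) and /u/ (V3): /gbj/; trying suffixes from longest down, /bj/ is the first permitted one, so coda /g/ | onset /bj/.
Between /u/ (V3) and /e/ (V4): /br/ — entire cluster is a permitted onset → onset /br/, coda ∅.
Putting it together: blu.gug.bju.breg.
Mapping each syllable to C/V: /blu/ → CCV, /gug/ → CVC, /bju/ → CCV, /breg/ → CCVC.

CCV.CVC.CCV.CCVC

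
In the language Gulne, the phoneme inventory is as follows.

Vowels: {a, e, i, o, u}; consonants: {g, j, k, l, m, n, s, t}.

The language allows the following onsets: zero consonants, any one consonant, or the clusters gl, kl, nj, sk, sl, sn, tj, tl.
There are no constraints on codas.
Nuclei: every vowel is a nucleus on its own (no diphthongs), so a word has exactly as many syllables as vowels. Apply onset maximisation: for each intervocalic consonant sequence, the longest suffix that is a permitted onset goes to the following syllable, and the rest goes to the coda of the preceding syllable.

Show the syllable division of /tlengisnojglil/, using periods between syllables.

The vowels are e, i, o, i — 4 nuclei, so 4 syllables.
σ1/σ2 boundary: /ng/ — longest licit onset from the right is /g/, leaving /n/ as coda.
σ2/σ3 boundary: cluster /sn/ — /sn/ is itself a permitted onset, so the whole cluster goes right; preceding coda = ∅.
σ3/σ4 boundary: /jgl/; trying suffixes from longest down, /gl/ is the first permitted one, so coda /j/ | onset /gl/.

tlen.gi.snoj.glil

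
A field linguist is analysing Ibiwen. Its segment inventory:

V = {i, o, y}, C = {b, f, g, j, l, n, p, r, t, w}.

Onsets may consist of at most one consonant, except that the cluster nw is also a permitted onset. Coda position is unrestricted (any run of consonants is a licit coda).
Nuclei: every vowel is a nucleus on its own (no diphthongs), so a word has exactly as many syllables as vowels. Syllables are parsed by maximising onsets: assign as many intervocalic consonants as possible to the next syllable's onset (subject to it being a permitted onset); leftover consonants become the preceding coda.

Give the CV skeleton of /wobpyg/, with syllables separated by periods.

CVC.CVC

Vowels present: o, y; each is a nucleus, giving 2 syllables.
/o…y/ gap (V1→V2): /bp/ — longest licit onset from the right is /p/, leaving /b/ as coda.
Syllabification: wob.pyg.
Mapping each syllable to C/V: /wob/ → CVC, /pyg/ → CVC.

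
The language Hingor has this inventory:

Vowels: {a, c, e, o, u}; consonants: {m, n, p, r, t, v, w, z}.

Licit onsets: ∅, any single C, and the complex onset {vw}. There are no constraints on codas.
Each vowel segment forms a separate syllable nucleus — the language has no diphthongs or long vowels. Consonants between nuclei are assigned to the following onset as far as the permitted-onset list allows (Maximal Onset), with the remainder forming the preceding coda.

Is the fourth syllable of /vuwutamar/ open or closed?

Vowels present: u, u, a, a; each is a nucleus, giving 4 syllables.
Between /u/ (V1) and /u/ (V2): /w/ → onset of the next syllable (single consonants are always licit onsets).
Between /u/ (V2) and /a/ (V3): /t/ is a single consonant, so it becomes the next onset.
Between /a/ (V3) and /a/ (V4): just /m/ — single C goes to the following onset.
Putting it together: vu.wu.ta.mar.
Syllable 4 is /mar/ with coda /r/, so it is closed.

closed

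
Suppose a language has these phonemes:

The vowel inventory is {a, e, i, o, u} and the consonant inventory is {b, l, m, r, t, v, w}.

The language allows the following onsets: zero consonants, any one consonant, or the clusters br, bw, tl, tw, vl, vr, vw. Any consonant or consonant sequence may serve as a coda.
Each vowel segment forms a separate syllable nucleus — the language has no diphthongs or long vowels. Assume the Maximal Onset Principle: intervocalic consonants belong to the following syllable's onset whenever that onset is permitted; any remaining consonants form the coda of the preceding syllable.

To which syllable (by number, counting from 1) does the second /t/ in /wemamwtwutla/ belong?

Nuclei (vowels): e, a, u, a → 4 syllables.
/e…a/ gap (V1→V2): /m/ is a single consonant, so it becomes the next onset.
/a…u/ gap (V2→V3): cluster /mwtw/ — the longest permitted-onset suffix is /tw/; onset = /tw/, preceding coda = /mw/.
/u…a/ gap (V3→V4): /tl/ — entire cluster is a permitted onset → onset /tl/, coda ∅.
Result: we.mamw.twu.tla.
The second /t/ is in the onset of syllable 4 (/tla/).

4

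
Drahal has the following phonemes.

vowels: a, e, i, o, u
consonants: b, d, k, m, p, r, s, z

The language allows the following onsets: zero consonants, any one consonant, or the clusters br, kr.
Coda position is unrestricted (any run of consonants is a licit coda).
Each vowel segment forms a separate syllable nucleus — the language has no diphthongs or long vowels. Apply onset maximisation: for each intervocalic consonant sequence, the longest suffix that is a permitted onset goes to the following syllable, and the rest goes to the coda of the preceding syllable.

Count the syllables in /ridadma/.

The vowels are i, a, a — 3 nuclei, so 3 syllables.

3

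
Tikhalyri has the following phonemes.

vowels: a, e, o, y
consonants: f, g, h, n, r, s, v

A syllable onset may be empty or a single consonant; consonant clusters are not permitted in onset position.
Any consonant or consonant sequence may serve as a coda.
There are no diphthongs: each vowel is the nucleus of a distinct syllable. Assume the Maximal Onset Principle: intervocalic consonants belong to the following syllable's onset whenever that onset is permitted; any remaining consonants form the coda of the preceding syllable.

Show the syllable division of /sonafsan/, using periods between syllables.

The vowels are o, a, a — 3 nuclei, so 3 syllables.
V1 /o/ – V2 /a/: just /n/ — single C goes to the following onset.
V2 /a/ – V3 /a/: /fs/ — longest licit onset from the right is /s/, leaving /f/ as coda.

so.naf.san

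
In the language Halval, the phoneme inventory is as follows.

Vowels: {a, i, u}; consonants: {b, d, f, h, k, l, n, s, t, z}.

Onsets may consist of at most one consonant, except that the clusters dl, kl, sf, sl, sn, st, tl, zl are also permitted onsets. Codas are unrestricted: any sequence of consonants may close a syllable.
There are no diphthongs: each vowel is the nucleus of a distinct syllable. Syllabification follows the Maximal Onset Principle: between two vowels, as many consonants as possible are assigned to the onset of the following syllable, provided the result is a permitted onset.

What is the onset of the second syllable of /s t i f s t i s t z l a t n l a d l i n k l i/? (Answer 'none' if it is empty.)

Nuclei (vowels): i, i, a, a, i, i → 6 syllables.
V1 /i/ – V2 /i/: /fst/ — longest licit onset from the right is /st/, leaving /f/ as coda.
V2 /i/ – V3 /a/: cluster /stzl/ — the longest permitted-onset suffix is /zl/; onset = /zl/, preceding coda = /st/.
V3 /a/ – V4 /a/: /tnl/; trying suffixes from longest down, /l/ is the first permitted one, so coda /tn/ | onset /l/.
V4 /a/ – V5 /i/: /dl/ is a licit onset in full, so it all attaches to the next syllable.
V5 /i/ – V6 /i/: /nkl/ — longest licit onset from the right is /kl/, leaving /n/ as coda.
Putting it together: stif.stist.zlatn.la.dlin.kli.
Syllable 2 is /stist/: onset /st/, nucleus /i/, coda /st/.

st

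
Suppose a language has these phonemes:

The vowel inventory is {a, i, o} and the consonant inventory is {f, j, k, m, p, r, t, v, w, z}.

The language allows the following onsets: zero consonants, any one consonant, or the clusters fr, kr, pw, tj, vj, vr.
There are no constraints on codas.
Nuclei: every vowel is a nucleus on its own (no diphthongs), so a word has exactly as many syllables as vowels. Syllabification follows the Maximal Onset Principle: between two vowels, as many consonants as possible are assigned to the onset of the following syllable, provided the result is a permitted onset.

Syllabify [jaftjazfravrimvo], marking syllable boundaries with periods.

Nuclei (vowels): a, a, a, i, o → 5 syllables.
Between /a/ (V1) and /a/ (V2): /ftj/ — longest licit onset from the right is /tj/, leaving /f/ as coda.
Between /a/ (V2) and /a/ (V3): /zfr/; trying suffixes from longest down, /fr/ is the first permitted one, so coda /z/ | onset /fr/.
Between /a/ (V3) and /i/ (V4): /vr/ — entire cluster is a permitted onset → onset /vr/, coda ∅.
Between /i/ (V4) and /o/ (V5): cluster /mv/ — the longest permitted-onset suffix is /v/; onset = /v/, preceding coda = /m/.

jaf.tjaz.fra.vrim.vo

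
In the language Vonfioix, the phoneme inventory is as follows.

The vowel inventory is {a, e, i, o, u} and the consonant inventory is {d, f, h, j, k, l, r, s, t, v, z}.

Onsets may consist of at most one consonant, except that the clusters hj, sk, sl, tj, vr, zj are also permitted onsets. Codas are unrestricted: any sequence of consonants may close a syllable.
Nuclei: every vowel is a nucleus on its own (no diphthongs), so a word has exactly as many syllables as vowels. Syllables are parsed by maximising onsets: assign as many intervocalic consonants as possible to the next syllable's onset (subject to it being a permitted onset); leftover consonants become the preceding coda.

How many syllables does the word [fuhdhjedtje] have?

3

Vowels present: u, e, e; each is a nucleus, giving 3 syllables.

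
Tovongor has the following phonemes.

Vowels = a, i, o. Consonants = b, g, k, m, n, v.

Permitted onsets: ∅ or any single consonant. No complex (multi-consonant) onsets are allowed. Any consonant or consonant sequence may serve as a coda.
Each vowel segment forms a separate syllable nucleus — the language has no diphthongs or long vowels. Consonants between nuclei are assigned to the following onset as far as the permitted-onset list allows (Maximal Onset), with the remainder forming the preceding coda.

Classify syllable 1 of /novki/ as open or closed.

Nuclei (vowels): o, i → 2 syllables.
Between /o/ (V1) and /i/ (V2): /vk/ splits as /v/ + /k/ (/k/ is the longest suffix that is a licit onset).
So the parse is nov.ki.
Syllable 1 is /nov/ with coda /v/, so it is closed.

closed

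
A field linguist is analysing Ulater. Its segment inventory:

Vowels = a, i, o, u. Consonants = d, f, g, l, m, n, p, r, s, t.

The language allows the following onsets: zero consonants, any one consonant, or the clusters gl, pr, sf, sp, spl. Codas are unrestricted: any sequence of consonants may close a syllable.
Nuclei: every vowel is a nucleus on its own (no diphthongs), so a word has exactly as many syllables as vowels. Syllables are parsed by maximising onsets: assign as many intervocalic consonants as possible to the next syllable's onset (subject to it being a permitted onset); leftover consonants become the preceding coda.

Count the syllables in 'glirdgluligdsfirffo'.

Nuclei (vowels): i, u, i, i, o → 5 syllables.

5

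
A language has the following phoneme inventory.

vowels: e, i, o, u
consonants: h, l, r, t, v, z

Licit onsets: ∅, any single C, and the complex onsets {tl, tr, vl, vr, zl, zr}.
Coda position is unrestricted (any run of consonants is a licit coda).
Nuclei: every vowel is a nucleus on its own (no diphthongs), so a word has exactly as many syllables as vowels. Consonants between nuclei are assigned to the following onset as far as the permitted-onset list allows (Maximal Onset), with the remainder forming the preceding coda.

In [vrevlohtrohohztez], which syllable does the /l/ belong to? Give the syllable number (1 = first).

Vowels present: e, o, o, o, e; each is a nucleus, giving 5 syllables.
V1 /e/ – V2 /o/: /vl/ — entire cluster is a permitted onset → onset /vl/, coda ∅.
V2 /o/ – V3 /o/: cluster /htr/ — the longest permitted-onset suffix is /tr/; onset = /tr/, preceding coda = /h/.
V3 /o/ – V4 /o/: just /h/ — single C goes to the following onset.
V4 /o/ – V5 /e/: /hzt/; trying suffixes from longest down, /t/ is the first permitted one, so coda /hz/ | onset /t/.
Putting it together: vre.vloh.tro.hohz.tez.
The /l/ is in the onset of syllable 2 (/vloh/).

2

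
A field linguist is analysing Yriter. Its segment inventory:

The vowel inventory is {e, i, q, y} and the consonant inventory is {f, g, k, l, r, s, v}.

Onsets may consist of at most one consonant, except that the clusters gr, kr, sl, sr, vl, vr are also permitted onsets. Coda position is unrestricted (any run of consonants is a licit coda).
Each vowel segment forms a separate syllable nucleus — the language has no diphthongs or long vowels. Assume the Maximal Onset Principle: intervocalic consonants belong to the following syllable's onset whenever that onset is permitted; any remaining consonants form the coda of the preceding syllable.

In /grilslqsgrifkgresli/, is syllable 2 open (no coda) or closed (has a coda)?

Vowels present: i, q, i, e, i; each is a nucleus, giving 5 syllables.
Between /i/ (V1) and /q/ (V2): /lsl/; trying suffixes from longest down, /sl/ is the first permitted one, so coda /l/ | onset /sl/.
Between /q/ (V2) and /i/ (V3): /sgr/ splits as /s/ + /gr/ (/gr/ is the longest suffix that is a licit onset).
Between /i/ (V3) and /e/ (V4): /fkgr/; trying suffixes from longest down, /gr/ is the first permitted one, so coda /fk/ | onset /gr/.
Between /e/ (V4) and /i/ (V5): /sl/ — entire cluster is a permitted onset → onset /sl/, coda ∅.
Syllabification: gril.slqs.grifk.gre.sli.
Syllable 2 is /slqs/ with coda /s/, so it is closed.

closed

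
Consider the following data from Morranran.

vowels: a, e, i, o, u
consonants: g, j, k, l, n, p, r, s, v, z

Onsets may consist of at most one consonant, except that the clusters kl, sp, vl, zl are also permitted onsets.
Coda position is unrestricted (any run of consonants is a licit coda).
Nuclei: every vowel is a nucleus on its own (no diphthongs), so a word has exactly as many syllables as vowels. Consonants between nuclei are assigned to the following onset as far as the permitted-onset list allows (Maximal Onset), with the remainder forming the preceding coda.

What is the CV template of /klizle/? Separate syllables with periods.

CCV.CCV

Nuclei (vowels): i, e → 2 syllables.
/i…e/ gap (V1→V2): /zl/ — entire cluster is a permitted onset → onset /zl/, coda ∅.
Result: kli.zle.
Mapping each syllable to C/V: /kli/ → CCV, /zle/ → CCV.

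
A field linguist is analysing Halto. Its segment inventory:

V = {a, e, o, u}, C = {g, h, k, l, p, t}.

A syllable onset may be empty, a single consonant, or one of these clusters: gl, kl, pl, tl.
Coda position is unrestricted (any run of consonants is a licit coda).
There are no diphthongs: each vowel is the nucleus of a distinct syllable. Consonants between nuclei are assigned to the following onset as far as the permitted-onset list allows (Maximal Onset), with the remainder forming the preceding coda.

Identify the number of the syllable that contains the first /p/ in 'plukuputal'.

Nuclei (vowels): u, u, u, a → 4 syllables.
Between /u/ (V1) and /u/ (V2): /k/ → onset of the next syllable (single consonants are always licit onsets).
Between /u/ (V2) and /u/ (V3): just /p/ — single C goes to the following onset.
Between /u/ (V3) and /a/ (V4): just /t/ — single C goes to the following onset.
So the parse is plu.ku.pu.tal.
The first /p/ is in the onset of syllable 1 (/plu/).

1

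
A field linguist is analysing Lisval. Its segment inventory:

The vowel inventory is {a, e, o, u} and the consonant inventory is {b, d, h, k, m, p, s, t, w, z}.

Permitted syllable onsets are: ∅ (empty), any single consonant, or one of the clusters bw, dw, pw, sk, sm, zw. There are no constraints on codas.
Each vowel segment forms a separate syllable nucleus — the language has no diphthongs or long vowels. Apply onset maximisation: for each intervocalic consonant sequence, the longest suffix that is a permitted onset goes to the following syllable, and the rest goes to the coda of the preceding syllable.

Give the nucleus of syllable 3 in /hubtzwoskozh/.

o

Vowels present: u, o, o; each is a nucleus, giving 3 syllables.
The third nucleus (vowel 3 from the left) is /o/.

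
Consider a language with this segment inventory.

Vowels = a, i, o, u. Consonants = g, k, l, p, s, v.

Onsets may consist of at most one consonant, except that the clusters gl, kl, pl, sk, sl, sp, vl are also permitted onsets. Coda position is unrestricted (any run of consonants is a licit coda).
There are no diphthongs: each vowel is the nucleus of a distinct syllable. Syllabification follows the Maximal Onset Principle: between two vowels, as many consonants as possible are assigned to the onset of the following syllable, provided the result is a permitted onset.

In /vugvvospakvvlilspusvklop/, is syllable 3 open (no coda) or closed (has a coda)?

closed

The vowels are u, o, a, i, u, o — 6 nuclei, so 6 syllables.
V1 /u/ – V2 /o/: /gvv/ — longest licit onset from the right is /v/, leaving /gv/ as coda.
V2 /o/ – V3 /a/: /sp/ is a licit onset in full, so it all attaches to the next syllable.
V3 /a/ – V4 /i/: /kvvl/ — longest licit onset from the right is /vl/, leaving /kv/ as coda.
V4 /i/ – V5 /u/: /lsp/ splits as /l/ + /sp/ (/sp/ is the longest suffix that is a licit onset).
V5 /u/ – V6 /o/: cluster /svkl/ — the longest permitted-onset suffix is /kl/; onset = /kl/, preceding coda = /sv/.
Result: vugv.vo.spakv.vlil.spusv.klop.
Syllable 3 is /spakv/ with coda /kv/, so it is closed.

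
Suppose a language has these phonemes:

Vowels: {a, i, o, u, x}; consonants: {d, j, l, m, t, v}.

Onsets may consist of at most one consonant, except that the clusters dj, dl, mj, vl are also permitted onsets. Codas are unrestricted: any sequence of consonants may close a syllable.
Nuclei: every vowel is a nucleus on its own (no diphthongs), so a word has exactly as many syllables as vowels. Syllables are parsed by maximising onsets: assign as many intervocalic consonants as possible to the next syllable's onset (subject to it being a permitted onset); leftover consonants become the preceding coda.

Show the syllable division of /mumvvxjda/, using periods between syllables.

mumv.vxj.da

The vowels are u, x, a — 3 nuclei, so 3 syllables.
V1 /u/ – V2 /x/: /mvv/; trying suffixes from longest down, /v/ is the first permitted one, so coda /mv/ | onset /v/.
V2 /x/ – V3 /a/: /jd/; trying suffixes from longest down, /d/ is the first permitted one, so coda /j/ | onset /d/.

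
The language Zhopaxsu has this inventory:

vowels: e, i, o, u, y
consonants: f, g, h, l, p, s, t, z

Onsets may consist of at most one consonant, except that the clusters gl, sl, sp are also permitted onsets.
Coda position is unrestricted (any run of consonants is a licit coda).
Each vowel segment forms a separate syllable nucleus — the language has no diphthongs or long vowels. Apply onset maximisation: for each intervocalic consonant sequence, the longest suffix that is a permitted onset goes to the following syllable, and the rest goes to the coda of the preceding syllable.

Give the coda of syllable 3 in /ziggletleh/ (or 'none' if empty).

h

The vowels are i, e, e — 3 nuclei, so 3 syllables.
σ1/σ2 boundary: /ggl/ — longest licit onset from the right is /gl/, leaving /g/ as coda.
σ2/σ3 boundary: /tl/ — longest licit onset from the right is /l/, leaving /t/ as coda.
Putting it together: zig.glet.leh.
Syllable 3 is /leh/: onset /l/, nucleus /e/, coda /h/.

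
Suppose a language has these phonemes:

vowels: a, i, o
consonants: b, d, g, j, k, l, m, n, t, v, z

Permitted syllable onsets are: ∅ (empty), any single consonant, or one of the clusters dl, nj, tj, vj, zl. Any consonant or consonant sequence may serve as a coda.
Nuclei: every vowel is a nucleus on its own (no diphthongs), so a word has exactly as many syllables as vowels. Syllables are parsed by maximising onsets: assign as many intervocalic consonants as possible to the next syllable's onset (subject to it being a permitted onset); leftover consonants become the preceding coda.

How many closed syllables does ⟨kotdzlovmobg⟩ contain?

3

Nuclei (vowels): o, o, o → 3 syllables.
/o…o/ gap (V1→V2): /tdzl/ — longest licit onset from the right is /zl/, leaving /td/ as coda.
/o…o/ gap (V2→V3): /vm/ splits as /v/ + /m/ (/m/ is the longest suffix that is a licit onset).
So the parse is kotd.zlov.mobg.
Classifying each syllable: /kotd/ (closed), /zlov/ (closed), /mobg/ (closed).
Closed syllables: 3.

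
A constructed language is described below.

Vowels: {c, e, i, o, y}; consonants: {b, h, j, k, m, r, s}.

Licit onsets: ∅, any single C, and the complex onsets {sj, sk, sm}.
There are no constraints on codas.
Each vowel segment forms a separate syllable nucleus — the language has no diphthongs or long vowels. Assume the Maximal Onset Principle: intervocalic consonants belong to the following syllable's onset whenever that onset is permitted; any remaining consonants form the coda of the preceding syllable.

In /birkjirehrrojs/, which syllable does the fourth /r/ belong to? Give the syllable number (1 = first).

The vowels are i, i, e, o — 4 nuclei, so 4 syllables.
/i…i/ gap (V1→V2): cluster /rkj/ — the longest permitted-onset suffix is /j/; onset = /j/, preceding coda = /rk/.
/i…e/ gap (V2→V3): /r/ is a single consonant, so it becomes the next onset.
/e…o/ gap (V3→V4): cluster /hrr/ — the longest permitted-onset suffix is /r/; onset = /r/, preceding coda = /hr/.
Syllabification: birk.ji.rehr.rojs.
The fourth /r/ is in the onset of syllable 4 (/rojs/).

4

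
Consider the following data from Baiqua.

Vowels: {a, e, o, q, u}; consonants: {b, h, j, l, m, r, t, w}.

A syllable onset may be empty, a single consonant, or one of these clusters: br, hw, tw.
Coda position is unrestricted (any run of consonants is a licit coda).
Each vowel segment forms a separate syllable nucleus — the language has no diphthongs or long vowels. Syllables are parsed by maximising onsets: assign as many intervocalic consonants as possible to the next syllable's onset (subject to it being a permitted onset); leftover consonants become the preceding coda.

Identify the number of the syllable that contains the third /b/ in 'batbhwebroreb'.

3

Vowels present: a, e, o, e; each is a nucleus, giving 4 syllables.
/a…e/ gap (V1→V2): /tbhw/ — longest licit onset from the right is /hw/, leaving /tb/ as coda.
/e…o/ gap (V2→V3): /br/ — entire cluster is a permitted onset → onset /br/, coda ∅.
/o…e/ gap (V3→V4): /r/ is a single consonant, so it becomes the next onset.
So the parse is batb.hwe.bro.reb.
The third /b/ is in the onset of syllable 3 (/bro/).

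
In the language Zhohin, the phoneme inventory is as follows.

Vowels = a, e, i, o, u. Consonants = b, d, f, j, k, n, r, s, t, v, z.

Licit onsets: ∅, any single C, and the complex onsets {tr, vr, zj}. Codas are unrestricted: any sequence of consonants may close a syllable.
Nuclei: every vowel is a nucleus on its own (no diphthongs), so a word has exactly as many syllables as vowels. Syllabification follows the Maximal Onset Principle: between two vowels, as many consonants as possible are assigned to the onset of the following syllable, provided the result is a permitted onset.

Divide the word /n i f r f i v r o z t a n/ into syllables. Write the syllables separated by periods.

nifr.fi.vroz.tan

Vowels present: i, i, o, a; each is a nucleus, giving 4 syllables.
V1 /i/ – V2 /i/: /frf/ — longest licit onset from the right is /f/, leaving /fr/ as coda.
V2 /i/ – V3 /o/: cluster /vr/ — /vr/ is itself a permitted onset, so the whole cluster goes right; preceding coda = ∅.
V3 /o/ – V4 /a/: /zt/ — longest licit onset from the right is /t/, leaving /z/ as coda.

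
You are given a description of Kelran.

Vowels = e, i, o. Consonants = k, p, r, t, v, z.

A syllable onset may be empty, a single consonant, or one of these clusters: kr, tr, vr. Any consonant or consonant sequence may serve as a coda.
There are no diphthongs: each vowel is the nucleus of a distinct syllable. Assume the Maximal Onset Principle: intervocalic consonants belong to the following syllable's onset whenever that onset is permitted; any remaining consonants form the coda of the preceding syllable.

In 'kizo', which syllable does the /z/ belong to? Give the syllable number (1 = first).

2

Vowels present: i, o; each is a nucleus, giving 2 syllables.
/i…o/ gap (V1→V2): /z/ is a single consonant, so it becomes the next onset.
Putting it together: ki.zo.
The /z/ is in the onset of syllable 2 (/zo/).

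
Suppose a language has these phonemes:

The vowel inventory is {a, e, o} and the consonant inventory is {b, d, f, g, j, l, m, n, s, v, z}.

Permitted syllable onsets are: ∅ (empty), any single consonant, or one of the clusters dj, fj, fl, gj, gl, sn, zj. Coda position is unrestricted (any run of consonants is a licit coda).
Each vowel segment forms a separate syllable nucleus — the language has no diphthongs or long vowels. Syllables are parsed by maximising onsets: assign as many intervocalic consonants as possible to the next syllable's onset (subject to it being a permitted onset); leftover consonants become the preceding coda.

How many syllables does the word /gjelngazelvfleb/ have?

4

Nuclei (vowels): e, a, e, e → 4 syllables.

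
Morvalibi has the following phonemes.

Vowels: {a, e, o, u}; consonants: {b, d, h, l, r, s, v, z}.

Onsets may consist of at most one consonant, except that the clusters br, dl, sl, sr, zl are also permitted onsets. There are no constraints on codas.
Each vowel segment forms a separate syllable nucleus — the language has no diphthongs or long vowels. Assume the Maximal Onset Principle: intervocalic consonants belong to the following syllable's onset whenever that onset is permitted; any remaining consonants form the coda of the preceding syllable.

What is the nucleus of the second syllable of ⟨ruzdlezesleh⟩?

The vowels are u, e, e, e — 4 nuclei, so 4 syllables.
The second nucleus (vowel 2 from the left) is /e/.

e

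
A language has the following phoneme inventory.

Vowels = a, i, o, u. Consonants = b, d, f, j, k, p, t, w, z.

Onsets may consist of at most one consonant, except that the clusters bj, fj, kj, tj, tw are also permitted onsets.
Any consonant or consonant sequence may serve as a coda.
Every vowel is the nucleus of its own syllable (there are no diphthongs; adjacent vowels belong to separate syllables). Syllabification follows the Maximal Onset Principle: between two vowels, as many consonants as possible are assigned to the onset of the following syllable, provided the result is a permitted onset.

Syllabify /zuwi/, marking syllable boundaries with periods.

zu.wi

Nuclei (vowels): u, i → 2 syllables.
Between /u/ (V1) and /i/ (V2): just /w/ — single C goes to the following onset.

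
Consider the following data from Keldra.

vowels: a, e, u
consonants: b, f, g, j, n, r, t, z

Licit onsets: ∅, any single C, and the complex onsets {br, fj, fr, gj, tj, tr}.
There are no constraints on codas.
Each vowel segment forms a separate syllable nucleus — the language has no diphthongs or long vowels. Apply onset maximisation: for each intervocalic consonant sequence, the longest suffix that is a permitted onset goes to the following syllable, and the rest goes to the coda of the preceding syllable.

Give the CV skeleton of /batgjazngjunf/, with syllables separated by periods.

CVC.CCVCC.CCVCC

Vowels present: a, a, u; each is a nucleus, giving 3 syllables.
/a…a/ gap (V1→V2): /tgj/; trying suffixes from longest down, /gj/ is the first permitted one, so coda /t/ | onset /gj/.
/a…u/ gap (V2→V3): /zngj/ splits as /zn/ + /gj/ (/gj/ is the longest suffix that is a licit onset).
Syllabification: bat.gjazn.gjunf.
Mapping each syllable to C/V: /bat/ → CVC, /gjazn/ → CCVCC, /gjunf/ → CCVCC.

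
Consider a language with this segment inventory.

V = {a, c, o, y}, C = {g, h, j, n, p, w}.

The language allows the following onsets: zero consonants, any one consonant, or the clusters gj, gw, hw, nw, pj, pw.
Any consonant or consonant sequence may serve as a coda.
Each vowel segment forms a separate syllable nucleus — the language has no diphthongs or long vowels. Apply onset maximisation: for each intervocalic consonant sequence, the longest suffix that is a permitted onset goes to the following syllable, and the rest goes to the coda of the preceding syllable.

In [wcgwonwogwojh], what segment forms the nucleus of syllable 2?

o

Vowels present: c, o, o, o; each is a nucleus, giving 4 syllables.
The second nucleus (vowel 2 from the left) is /o/.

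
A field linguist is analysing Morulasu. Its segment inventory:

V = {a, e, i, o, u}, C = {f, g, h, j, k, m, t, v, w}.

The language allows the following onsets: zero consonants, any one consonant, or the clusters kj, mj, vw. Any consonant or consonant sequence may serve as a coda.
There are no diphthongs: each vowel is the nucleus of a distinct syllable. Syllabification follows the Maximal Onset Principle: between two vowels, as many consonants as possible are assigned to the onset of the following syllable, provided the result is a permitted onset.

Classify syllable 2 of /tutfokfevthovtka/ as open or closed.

The vowels are u, o, e, o, a — 5 nuclei, so 5 syllables.
σ1/σ2 boundary: /tf/ splits as /t/ + /f/ (/f/ is the longest suffix that is a licit onset).
σ2/σ3 boundary: /kf/; trying suffixes from longest down, /f/ is the first permitted one, so coda /k/ | onset /f/.
σ3/σ4 boundary: /vth/; trying suffixes from longest down, /h/ is the first permitted one, so coda /vt/ | onset /h/.
σ4/σ5 boundary: /vtk/; trying suffixes from longest down, /k/ is the first permitted one, so coda /vt/ | onset /k/.
Syllabification: tut.fok.fevt.hovt.ka.
Syllable 2 is /fok/ with coda /k/, so it is closed.

closed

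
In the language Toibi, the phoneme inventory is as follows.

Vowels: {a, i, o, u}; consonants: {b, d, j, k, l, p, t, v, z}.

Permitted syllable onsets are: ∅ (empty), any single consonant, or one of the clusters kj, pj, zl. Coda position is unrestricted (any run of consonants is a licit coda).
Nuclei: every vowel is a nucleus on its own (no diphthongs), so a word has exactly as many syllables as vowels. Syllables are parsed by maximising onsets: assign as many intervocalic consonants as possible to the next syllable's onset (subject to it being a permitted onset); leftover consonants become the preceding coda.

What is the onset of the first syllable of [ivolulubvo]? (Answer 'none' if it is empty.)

none

The vowels are i, o, u, u, o — 5 nuclei, so 5 syllables.
V1 /i/ – V2 /o/: /v/ is a single consonant, so it becomes the next onset.
V2 /o/ – V3 /u/: /l/ is a single consonant, so it becomes the next onset.
V3 /u/ – V4 /u/: /l/ → onset of the next syllable (single consonants are always licit onsets).
V4 /u/ – V5 /o/: /bv/ splits as /b/ + /v/ (/v/ is the longest suffix that is a licit onset).
Result: i.vo.lu.lub.vo.
Syllable 1 is /i/: onset ∅, nucleus /i/, coda ∅.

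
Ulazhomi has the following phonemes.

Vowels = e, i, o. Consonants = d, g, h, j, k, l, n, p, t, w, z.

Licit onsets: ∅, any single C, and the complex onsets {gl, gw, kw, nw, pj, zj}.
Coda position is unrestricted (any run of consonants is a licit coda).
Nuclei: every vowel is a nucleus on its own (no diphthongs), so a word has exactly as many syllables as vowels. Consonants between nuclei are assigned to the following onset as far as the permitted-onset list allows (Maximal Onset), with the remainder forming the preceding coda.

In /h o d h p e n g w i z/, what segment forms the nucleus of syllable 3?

Nuclei (vowels): o, e, i → 3 syllables.
The third nucleus (vowel 3 from the left) is /i/.

i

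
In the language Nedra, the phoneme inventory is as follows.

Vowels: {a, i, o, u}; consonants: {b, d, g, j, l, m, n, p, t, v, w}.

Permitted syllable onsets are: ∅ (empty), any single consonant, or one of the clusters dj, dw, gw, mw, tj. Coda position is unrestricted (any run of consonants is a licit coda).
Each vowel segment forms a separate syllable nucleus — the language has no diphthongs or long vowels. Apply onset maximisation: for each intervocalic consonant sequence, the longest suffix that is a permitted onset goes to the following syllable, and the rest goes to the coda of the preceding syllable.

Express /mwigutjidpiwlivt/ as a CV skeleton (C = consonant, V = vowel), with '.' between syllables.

The vowels are i, u, i, i, i — 5 nuclei, so 5 syllables.
/i…u/ gap (V1→V2): /g/ → onset of the next syllable (single consonants are always licit onsets).
/u…i/ gap (V2→V3): /tj/ — entire cluster is a permitted onset → onset /tj/, coda ∅.
/i…i/ gap (V3→V4): /dp/ — longest licit onset from the right is /p/, leaving /d/ as coda.
/i…i/ gap (V4→V5): /wl/ — longest licit onset from the right is /l/, leaving /w/ as coda.
Result: mwi.gu.tjid.piw.livt.
Mapping each syllable to C/V: /mwi/ → CCV, /gu/ → CV, /tjid/ → CCVC, /piw/ → CVC, /livt/ → CVCC.

CCV.CV.CCVC.CVC.CVCC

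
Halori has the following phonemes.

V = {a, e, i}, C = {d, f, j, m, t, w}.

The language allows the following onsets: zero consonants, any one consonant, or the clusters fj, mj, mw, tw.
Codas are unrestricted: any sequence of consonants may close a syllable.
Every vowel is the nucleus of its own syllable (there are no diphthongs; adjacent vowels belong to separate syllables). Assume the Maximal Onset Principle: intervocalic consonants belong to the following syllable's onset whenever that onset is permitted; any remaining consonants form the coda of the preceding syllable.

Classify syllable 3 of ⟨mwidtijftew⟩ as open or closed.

closed

The vowels are i, i, e — 3 nuclei, so 3 syllables.
/i…i/ gap (V1→V2): /dt/ splits as /d/ + /t/ (/t/ is the longest suffix that is a licit onset).
/i…e/ gap (V2→V3): /jft/ — longest licit onset from the right is /t/, leaving /jf/ as coda.
Result: mwid.tijf.tew.
Syllable 3 is /tew/ with coda /w/, so it is closed.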